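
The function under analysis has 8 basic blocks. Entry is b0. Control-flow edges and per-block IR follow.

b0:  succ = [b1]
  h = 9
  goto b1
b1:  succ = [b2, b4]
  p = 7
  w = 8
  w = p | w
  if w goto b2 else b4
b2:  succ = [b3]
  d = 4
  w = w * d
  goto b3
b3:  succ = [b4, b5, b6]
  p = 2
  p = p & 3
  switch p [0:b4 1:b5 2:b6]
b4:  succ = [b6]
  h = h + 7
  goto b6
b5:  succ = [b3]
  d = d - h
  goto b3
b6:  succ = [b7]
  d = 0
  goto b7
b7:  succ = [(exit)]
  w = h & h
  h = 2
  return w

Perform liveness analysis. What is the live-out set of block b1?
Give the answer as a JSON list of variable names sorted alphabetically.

Answer: ["h", "w"]

Derivation:
def/use:
  b0 def {h} use ∅
  b1 def {p,w} use ∅
  b2 def {d,w} use {w}
  b3 def {p} use ∅
  b4 def {h} use {h}
  b5 def {d} use {d,h}
  b6 def {d} use ∅
  b7 def {h,w} use {h}

Backward fixpoint:
  b0: in=∅ out={h}
  b1: in={h} out={h,w}
  b2: in={h,w} out={d,h}
  b3: in={d,h} out={d,h}
  b4: in={h} out={h}
  b5: in={d,h} out={d,h}
  b6: in={h} out={h}
  b7: in={h} out=∅

live-out(b1) = ["h", "w"]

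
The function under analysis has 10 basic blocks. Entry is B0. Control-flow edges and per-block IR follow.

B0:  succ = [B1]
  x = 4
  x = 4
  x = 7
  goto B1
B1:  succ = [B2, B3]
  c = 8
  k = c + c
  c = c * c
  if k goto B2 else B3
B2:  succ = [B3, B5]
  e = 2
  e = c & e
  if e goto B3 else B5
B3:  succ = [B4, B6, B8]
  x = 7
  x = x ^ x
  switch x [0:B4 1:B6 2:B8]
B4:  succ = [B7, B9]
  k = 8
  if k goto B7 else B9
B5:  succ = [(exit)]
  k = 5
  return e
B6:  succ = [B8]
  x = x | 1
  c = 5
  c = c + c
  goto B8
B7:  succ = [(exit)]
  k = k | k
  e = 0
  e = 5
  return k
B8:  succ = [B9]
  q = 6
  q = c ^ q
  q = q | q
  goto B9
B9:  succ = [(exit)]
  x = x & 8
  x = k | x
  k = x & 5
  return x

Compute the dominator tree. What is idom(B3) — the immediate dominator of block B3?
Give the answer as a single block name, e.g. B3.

Answer: B1

Derivation:
idom tree: B1←B0 B2←B1 B3←B1 B4←B3 B5←B2 B6←B3 B7←B4 B8←B3 B9←B3
Join-block Dom:
  B3: preds {B1,B2}: {B0,B1} ∩ {B0,B1,B2} = {B0,B1}; idom=B1
  B8: preds {B3,B6}: {B0,B1,B3} ∩ {B0,B1,B3,B6} = {B0,B1,B3}; idom=B3
  B9: preds {B4,B8}: {B0,B1,B3,B4} ∩ {B0,B1,B3,B8} = {B0,B1,B3}; idom=B3

idom(B3) = B1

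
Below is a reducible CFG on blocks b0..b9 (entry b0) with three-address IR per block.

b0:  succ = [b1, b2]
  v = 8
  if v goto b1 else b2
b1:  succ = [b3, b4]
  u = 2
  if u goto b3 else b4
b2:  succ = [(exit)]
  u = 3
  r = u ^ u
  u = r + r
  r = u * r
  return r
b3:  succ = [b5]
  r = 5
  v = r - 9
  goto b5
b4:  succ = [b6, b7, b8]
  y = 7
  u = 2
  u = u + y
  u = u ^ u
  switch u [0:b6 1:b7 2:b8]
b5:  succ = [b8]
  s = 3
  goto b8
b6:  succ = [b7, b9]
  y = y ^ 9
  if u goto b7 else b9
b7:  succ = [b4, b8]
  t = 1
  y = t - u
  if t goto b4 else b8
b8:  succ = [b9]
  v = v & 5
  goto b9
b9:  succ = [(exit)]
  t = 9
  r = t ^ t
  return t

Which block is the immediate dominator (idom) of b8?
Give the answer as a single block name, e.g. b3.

Answer: b1

Analysis:
idom tree: b1←b0 b2←b0 b3←b1 b4←b1 b5←b3 b6←b4 b7←b4 b8←b1 b9←b1
Join-block Dom:
  b4: preds {b1,b7}: {b0,b1} ∩ {b0,b1,b4,b7} = {b0,b1}; idom=b1
  b7: preds {b4,b6}: {b0,b1,b4} ∩ {b0,b1,b4,b6} = {b0,b1,b4}; idom=b4
  b8: preds {b4,b5,b7}: {b0,b1,b4} ∩ {b0,b1,b3,b5} ∩ {b0,b1,b4,b7} = {b0,b1}; idom=b1
  b9: preds {b6,b8}: {b0,b1,b4,b6} ∩ {b0,b1,b8} = {b0,b1}; idom=b1

idom(b8) = b1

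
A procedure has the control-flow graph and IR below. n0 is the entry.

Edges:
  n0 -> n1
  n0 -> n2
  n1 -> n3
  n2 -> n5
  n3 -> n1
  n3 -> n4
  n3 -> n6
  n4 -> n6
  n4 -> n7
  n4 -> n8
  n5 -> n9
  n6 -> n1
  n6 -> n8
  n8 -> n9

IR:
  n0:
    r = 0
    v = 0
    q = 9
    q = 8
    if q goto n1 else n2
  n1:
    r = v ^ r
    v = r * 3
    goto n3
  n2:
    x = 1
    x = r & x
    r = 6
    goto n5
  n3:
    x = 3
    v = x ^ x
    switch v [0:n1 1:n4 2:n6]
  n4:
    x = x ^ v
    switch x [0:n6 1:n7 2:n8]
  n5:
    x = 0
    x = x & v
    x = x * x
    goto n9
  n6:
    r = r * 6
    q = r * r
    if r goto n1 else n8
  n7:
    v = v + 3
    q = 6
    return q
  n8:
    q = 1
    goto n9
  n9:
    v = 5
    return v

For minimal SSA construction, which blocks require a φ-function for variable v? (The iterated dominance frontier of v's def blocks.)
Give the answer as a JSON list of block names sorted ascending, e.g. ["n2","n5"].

idom tree: n1←n0 n2←n0 n3←n1 n4←n3 n5←n2 n6←n3 n7←n4 n8←n3 n9←n0
Dom at joins:
  n1: preds {n0,n3,n6}: {n0} ∩ {n0,n1,n3} ∩ {n0,n1,n3,n6} = {n0}; idom=n0
  n6: preds {n3,n4}: {n0,n1,n3} ∩ {n0,n1,n3,n4} = {n0,n1,n3}; idom=n3
  n8: preds {n4,n6}: {n0,n1,n3,n4} ∩ {n0,n1,n3,n6} = {n0,n1,n3}; idom=n3
  n9: preds {n5,n8}: {n0,n2,n5} ∩ {n0,n1,n3,n8} = {n0}; idom=n0

Frontier:
  join n1 pred n0: · stop@n0
  join n1 pred n3: n3→n1 stop@n0
  join n1 pred n6: n6→n3→n1 stop@n0
  join n6 pred n3: · stop@n3
  join n6 pred n4: n4 stop@n3
  join n8 pred n4: n4 stop@n3
  join n8 pred n6: n6 stop@n3
  join n9 pred n5: n5→n2 stop@n0
  join n9 pred n8: n8→n3→n1 stop@n0
  n0: DF=∅
  n1: DF={n1,n9}
  n2: DF={n9}
  n3: DF={n1,n9}
  n4: DF={n6,n8}
  n5: DF={n9}
  n6: DF={n1,n8}
  n7: DF=∅
  n8: DF={n9}
  n9: DF=∅

φ for v: defs {n0,n1,n3,n7,n9}
  DF⁺ = {n1,n9}

Answer: ["n1", "n9"]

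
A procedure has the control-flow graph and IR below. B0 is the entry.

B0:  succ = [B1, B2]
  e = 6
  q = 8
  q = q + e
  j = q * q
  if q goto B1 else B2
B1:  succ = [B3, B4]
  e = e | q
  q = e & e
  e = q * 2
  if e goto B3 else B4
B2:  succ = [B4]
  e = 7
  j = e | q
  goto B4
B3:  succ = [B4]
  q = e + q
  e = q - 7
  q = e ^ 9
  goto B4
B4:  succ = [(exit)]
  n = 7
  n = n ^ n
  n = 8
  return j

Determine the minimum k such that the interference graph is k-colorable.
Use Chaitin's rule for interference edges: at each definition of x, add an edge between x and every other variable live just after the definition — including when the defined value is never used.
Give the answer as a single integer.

Per-block:
  B0 def {e,j,q} use ∅
  B1 def {e,q} use {e,q}
  B2 def {e,j} use {q}
  B3 def {e,q} use {e,q}
  B4 def {n} use {j}

Backward fixpoint:
  B0: in=∅ out={e,j,q}
  B1: in={e,j,q} out={e,j,q}
  B2: in={q} out={j}
  B3: in={e,j,q} out={j}
  B4: in={j} out=∅

Interfere edges:
  e — {j,q}
  j — {e,n,q}
  n — {j}
  q — {e,j}

Registers:
  clique {e,j,q} ⇒ need ≥ 3
  3-colouring: R0={j}  R1={e,n}  R2={q}
  χ = 3

Answer: 3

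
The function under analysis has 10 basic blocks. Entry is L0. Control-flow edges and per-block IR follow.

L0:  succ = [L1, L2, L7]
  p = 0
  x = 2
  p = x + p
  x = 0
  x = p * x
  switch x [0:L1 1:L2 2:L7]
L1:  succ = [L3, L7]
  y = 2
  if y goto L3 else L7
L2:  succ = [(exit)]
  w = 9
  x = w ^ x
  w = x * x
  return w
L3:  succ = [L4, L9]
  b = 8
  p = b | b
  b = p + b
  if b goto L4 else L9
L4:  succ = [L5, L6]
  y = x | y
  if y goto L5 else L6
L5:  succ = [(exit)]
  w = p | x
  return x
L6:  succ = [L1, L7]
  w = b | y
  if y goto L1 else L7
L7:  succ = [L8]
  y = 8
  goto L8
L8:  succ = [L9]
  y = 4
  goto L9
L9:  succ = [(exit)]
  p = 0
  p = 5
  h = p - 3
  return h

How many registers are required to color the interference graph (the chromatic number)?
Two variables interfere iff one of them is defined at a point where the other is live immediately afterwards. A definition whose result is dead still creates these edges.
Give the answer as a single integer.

Block summaries:
  L0: {p,x} / ∅
  L1: {y} / ∅
  L2: {w,x} / {x}
  L3: {b,p} / ∅
  L4: {y} / {x,y}
  L5: {w} / {p,x}
  L6: {w} / {b,y}
  L7: {y} / ∅
  L8: {y} / ∅
  L9: {h,p} / ∅

Backward fixpoint:
  L0: in=∅ out={x}
  L1: in={x} out={x,y}
  L2: in={x} out=∅
  L3: in={x,y} out={b,p,x,y}
  L4: in={b,p,x,y} out={b,p,x,y}
  L5: in={p,x} out=∅
  L6: in={b,x,y} out={x}
  L7: in=∅ out=∅
  L8: in=∅ out=∅
  L9: in=∅ out=∅

Conflict graph:
  b: {p,x,y}
  h: ∅
  p: {b,x,y}
  w: {x,y}
  x: {b,p,w,y}
  y: {b,p,w,x}

Colouring:
  clique {b,p,x,y} ⇒ need ≥ 4
  4-colouring: c0={h,x}  c1={y}  c2={b,w}  c3={p}
  χ = 4

Answer: 4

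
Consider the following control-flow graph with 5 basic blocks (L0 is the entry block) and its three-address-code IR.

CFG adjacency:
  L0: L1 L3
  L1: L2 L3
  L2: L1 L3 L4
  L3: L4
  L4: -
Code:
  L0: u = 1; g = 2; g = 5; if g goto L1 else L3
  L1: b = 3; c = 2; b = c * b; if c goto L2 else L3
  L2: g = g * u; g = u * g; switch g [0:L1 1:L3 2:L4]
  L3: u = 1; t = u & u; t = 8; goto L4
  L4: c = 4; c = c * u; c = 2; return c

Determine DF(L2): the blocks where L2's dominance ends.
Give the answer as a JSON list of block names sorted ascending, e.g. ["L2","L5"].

idom tree: L1←L0 L2←L1 L3←L0 L4←L0
Dom∩ at merges:
  L1: preds {L0,L2}: {L0} ∩ {L0,L1,L2} = {L0}; idom=L0
  L3: preds {L0,L1,L2}: {L0} ∩ {L0,L1} ∩ {L0,L1,L2} = {L0}; idom=L0
  L4: preds {L2,L3}: {L0,L1,L2} ∩ {L0,L3} = {L0}; idom=L0

Frontier:
  join L1 pred L0: · stop@L0
  join L1 pred L2: L2→L1 stop@L0
  join L3 pred L0: · stop@L0
  join L3 pred L1: L1 stop@L0
  join L3 pred L2: L2→L1 stop@L0
  join L4 pred L2: L2→L1 stop@L0
  join L4 pred L3: L3 stop@L0
  L0: DF=∅
  L1: DF={L1,L3,L4}
  L2: DF={L1,L3,L4}
  L3: DF={L4}
  L4: DF=∅

DF(L2) = ["L1", "L3", "L4"]

Answer: ["L1", "L3", "L4"]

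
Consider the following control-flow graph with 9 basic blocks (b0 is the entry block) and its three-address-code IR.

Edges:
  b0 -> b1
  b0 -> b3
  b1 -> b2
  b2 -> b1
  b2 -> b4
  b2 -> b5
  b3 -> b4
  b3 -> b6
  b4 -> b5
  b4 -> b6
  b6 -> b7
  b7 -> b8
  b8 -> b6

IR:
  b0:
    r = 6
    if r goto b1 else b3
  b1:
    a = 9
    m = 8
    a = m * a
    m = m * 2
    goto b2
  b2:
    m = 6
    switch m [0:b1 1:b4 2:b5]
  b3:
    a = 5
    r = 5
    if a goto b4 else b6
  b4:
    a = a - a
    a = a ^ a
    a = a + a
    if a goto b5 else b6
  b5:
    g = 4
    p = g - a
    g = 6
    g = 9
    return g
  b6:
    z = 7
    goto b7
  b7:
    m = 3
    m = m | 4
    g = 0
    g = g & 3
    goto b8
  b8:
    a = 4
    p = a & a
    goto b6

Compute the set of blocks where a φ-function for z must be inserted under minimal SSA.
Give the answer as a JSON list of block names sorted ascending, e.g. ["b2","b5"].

Answer: ["b6"]

Derivation:
idom tree: b1←b0 b2←b1 b3←b0 b4←b0 b5←b0 b6←b0 b7←b6 b8←b7
Dom∩ at merges:
  b1: preds {b0,b2}: {b0} ∩ {b0,b1,b2} = {b0}; idom=b0
  b4: preds {b2,b3}: {b0,b1,b2} ∩ {b0,b3} = {b0}; idom=b0
  b5: preds {b2,b4}: {b0,b1,b2} ∩ {b0,b4} = {b0}; idom=b0
  b6: preds {b3,b4,b8}: {b0,b3} ∩ {b0,b4} ∩ {b0,b6,b7,b8} = {b0}; idom=b0

DF derivation:
  join b1 pred b0: · stop@b0
  join b1 pred b2: b2→b1 stop@b0
  join b4 pred b2: b2→b1 stop@b0
  join b4 pred b3: b3 stop@b0
  join b5 pred b2: b2→b1 stop@b0
  join b5 pred b4: b4 stop@b0
  join b6 pred b3: b3 stop@b0
  join b6 pred b4: b4 stop@b0
  join b6 pred b8: b8→b7→b6 stop@b0
  DF(b0)=∅
  DF(b1)={b1,b4,b5}
  DF(b2)={b1,b4,b5}
  DF(b3)={b4,b6}
  DF(b4)={b5,b6}
  DF(b5)=∅
  DF(b6)={b6}
  DF(b7)={b6}
  DF(b8)={b6}

φ for z: defs {b6}
  DF⁺ = {b6}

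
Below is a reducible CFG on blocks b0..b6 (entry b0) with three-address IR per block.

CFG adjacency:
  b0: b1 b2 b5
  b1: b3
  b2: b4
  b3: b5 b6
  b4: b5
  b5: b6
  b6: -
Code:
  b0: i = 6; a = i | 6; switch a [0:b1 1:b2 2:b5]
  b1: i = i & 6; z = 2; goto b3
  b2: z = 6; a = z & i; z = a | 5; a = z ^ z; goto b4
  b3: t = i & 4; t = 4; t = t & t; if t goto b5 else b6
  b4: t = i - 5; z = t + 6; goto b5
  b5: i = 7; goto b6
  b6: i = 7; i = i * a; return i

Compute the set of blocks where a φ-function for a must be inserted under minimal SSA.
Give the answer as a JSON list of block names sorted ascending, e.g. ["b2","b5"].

Answer: ["b5", "b6"]

Derivation:
idom tree: b1←b0 b2←b0 b3←b1 b4←b2 b5←b0 b6←b0
Dom at joins:
  b5: preds {b0,b3,b4}: {b0} ∩ {b0,b1,b3} ∩ {b0,b2,b4} = {b0}; idom=b0
  b6: preds {b3,b5}: {b0,b1,b3} ∩ {b0,b5} = {b0}; idom=b0

DF derivation:
  join b5 pred b0: · stop@b0
  join b5 pred b3: b3→b1 stop@b0
  join b5 pred b4: b4→b2 stop@b0
  join b6 pred b3: b3→b1 stop@b0
  join b6 pred b5: b5 stop@b0
  b0 → ∅
  b1 → {b5,b6}
  b2 → {b5}
  b3 → {b5,b6}
  b4 → {b5}
  b5 → {b6}
  b6 → ∅

φ for a: defs {b0,b2}
  DF⁺ = {b5,b6}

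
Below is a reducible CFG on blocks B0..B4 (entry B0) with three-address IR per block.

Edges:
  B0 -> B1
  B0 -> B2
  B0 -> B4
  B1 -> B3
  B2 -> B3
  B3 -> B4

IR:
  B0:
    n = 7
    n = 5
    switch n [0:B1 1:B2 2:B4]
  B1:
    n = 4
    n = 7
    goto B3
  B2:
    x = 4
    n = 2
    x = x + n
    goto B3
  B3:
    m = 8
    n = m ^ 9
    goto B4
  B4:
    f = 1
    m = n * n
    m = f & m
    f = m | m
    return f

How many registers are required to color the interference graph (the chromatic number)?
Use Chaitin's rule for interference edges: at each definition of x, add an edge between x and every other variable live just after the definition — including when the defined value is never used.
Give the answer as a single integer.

Answer: 2

Working:
Block summaries:
  B0: def={n} ue=∅
  B1: def={n} ue=∅
  B2: def={n,x} ue=∅
  B3: def={m,n} ue=∅
  B4: def={f,m} ue={n}

Live sets:
  B0 li=∅ lo={n}
  B1 li=∅ lo=∅
  B2 li=∅ lo=∅
  B3 li=∅ lo={n}
  B4 li={n} lo=∅

Interference:
  f↔{m,n}
  m↔{f}
  n↔{f,x}
  x↔{n}

Registers:
  clique {f,m} ⇒ need ≥ 2
  2-colouring: c0={f,x}  c1={m,n}
  χ = 2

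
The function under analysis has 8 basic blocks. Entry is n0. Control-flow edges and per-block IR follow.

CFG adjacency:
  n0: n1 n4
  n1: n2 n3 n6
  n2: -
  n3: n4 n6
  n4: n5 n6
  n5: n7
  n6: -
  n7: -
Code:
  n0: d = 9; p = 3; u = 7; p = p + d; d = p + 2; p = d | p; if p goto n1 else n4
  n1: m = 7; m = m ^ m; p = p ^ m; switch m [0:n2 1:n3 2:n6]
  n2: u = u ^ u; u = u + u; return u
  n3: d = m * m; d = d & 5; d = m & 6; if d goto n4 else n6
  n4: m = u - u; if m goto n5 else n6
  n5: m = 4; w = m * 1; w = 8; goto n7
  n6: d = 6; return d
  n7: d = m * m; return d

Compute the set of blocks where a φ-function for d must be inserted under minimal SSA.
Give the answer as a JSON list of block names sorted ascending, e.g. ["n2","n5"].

idom tree: n1←n0 n2←n1 n3←n1 n4←n0 n5←n4 n6←n0 n7←n5
Dom at joins:
  n4: preds {n0,n3}: {n0} ∩ {n0,n1,n3} = {n0}; idom=n0
  n6: preds {n1,n3,n4}: {n0,n1} ∩ {n0,n1,n3} ∩ {n0,n4} = {n0}; idom=n0

DF derivation:
  join n4 pred n0: · stop@n0
  join n4 pred n3: n3→n1 stop@n0
  join n6 pred n1: n1 stop@n0
  join n6 pred n3: n3→n1 stop@n0
  join n6 pred n4: n4 stop@n0
  n0 → ∅
  n1 → {n4,n6}
  n2 → ∅
  n3 → {n4,n6}
  n4 → {n6}
  n5 → ∅
  n6 → ∅
  n7 → ∅

φ for d: defs {n0,n3,n6,n7}
  DF⁺ = {n4,n6}

Answer: ["n4", "n6"]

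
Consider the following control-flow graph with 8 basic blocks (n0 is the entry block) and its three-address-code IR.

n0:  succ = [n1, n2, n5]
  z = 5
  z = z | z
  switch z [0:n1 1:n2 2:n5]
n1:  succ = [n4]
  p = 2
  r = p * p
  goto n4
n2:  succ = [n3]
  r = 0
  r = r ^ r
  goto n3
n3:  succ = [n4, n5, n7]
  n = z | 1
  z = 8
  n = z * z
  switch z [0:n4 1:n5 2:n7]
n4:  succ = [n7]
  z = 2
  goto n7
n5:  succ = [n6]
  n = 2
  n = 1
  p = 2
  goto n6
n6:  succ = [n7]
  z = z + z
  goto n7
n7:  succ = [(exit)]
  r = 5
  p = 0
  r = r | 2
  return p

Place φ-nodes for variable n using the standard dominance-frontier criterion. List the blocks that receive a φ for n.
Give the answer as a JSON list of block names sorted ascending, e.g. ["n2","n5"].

Answer: ["n4", "n5", "n7"]

Analysis:
idom tree: n1←n0 n2←n0 n3←n2 n4←n0 n5←n0 n6←n5 n7←n0
Dom at joins:
  n4: preds {n1,n3}: {n0,n1} ∩ {n0,n2,n3} = {n0}; idom=n0
  n5: preds {n0,n3}: {n0} ∩ {n0,n2,n3} = {n0}; idom=n0
  n7: preds {n3,n4,n6}: {n0,n2,n3} ∩ {n0,n4} ∩ {n0,n5,n6} = {n0}; idom=n0

Frontier:
  n4←n1: walk n1 to n0
  n4←n3: walk n3→n2 to n0
  n5←n0: walk · to n0
  n5←n3: walk n3→n2 to n0
  n7←n3: walk n3→n2 to n0
  n7←n4: walk n4 to n0
  n7←n6: walk n6→n5 to n0
  n0: DF=∅
  n1: DF={n4}
  n2: DF={n4,n5,n7}
  n3: DF={n4,n5,n7}
  n4: DF={n7}
  n5: DF={n7}
  n6: DF={n7}
  n7: DF=∅

φ for n: defs {n3,n5}
  DF⁺ = {n4,n5,n7}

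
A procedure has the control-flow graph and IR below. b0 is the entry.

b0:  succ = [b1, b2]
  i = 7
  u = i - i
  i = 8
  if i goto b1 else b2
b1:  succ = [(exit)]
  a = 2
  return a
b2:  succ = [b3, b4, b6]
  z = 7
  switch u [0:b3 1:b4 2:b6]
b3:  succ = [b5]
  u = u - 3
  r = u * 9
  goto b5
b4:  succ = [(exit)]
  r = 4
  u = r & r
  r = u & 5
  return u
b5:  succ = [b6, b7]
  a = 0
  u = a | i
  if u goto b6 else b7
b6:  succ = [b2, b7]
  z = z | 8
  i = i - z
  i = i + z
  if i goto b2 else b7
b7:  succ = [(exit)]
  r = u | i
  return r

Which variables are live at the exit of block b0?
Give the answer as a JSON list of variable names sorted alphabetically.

Per-block:
  b0 def {i,u} use ∅
  b1 def {a} use ∅
  b2 def {z} use {u}
  b3 def {r,u} use {u}
  b4 def {r,u} use ∅
  b5 def {a,u} use {i}
  b6 def {i,z} use {i,z}
  b7 def {r} use {i,u}

Live sets:
  live b0: ∅→{i,u}
  live b1: ∅→∅
  live b2: {i,u}→{i,u,z}
  live b3: {i,u,z}→{i,z}
  live b4: ∅→∅
  live b5: {i,z}→{i,u,z}
  live b6: {i,u,z}→{i,u}
  live b7: {i,u}→∅

live-out(b0) = ["i", "u"]

Answer: ["i", "u"]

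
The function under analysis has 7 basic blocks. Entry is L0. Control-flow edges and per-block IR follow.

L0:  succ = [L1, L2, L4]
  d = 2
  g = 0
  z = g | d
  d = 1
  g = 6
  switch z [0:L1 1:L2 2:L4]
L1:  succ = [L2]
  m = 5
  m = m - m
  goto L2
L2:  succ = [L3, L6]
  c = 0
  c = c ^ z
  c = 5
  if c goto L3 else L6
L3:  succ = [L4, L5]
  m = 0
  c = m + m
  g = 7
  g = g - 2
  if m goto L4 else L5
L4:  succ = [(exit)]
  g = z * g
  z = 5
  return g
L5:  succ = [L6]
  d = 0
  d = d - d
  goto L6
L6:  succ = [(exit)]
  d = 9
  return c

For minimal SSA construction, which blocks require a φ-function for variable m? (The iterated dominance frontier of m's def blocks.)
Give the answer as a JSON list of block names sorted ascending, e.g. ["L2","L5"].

Answer: ["L2", "L4", "L6"]

Working:
idom tree: L1←L0 L2←L0 L3←L2 L4←L0 L5←L3 L6←L2
Dom at joins:
  L2: preds {L0,L1}: {L0} ∩ {L0,L1} = {L0}; idom=L0
  L4: preds {L0,L3}: {L0} ∩ {L0,L2,L3} = {L0}; idom=L0
  L6: preds {L2,L5}: {L0,L2} ∩ {L0,L2,L3,L5} = {L0,L2}; idom=L2

DF walk-up:
  join L2 pred L0: · stop@L0
  join L2 pred L1: L1 stop@L0
  join L4 pred L0: · stop@L0
  join L4 pred L3: L3→L2 stop@L0
  join L6 pred L2: · stop@L2
  join L6 pred L5: L5→L3 stop@L2
  L0: DF=∅
  L1: DF={L2}
  L2: DF={L4}
  L3: DF={L4,L6}
  L4: DF=∅
  L5: DF={L6}
  L6: DF=∅

φ for m: defs {L1,L3}
  DF⁺ = {L2,L4,L6}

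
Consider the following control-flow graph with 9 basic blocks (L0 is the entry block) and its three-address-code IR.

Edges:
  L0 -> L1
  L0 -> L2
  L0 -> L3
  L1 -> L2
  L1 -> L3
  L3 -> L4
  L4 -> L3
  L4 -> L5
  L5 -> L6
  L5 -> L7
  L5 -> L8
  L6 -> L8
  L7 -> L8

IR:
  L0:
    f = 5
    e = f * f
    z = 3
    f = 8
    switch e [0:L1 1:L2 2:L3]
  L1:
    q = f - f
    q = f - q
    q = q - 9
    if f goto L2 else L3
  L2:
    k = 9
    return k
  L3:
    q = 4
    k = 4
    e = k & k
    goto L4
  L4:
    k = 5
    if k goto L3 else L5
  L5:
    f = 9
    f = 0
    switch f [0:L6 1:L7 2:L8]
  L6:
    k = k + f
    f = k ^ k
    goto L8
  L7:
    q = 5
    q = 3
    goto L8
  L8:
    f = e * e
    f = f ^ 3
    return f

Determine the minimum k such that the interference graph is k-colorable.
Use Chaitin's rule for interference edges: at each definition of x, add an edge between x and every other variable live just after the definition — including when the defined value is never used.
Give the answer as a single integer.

def/use:
  L0: def={e,f,z} ue=∅
  L1: def={q} ue={f}
  L2: def={k} ue=∅
  L3: def={e,k,q} ue=∅
  L4: def={k} ue=∅
  L5: def={f} ue=∅
  L6: def={f,k} ue={f,k}
  L7: def={q} ue=∅
  L8: def={f} ue={e}

Liveness:
  live L0: ∅→{f}
  live L1: {f}→∅
  live L2: ∅→∅
  live L3: ∅→{e}
  live L4: {e}→{e,k}
  live L5: {e,k}→{e,f,k}
  live L6: {e,f,k}→{e}
  live L7: {e}→{e}
  live L8: {e}→∅

Interference:
  e — {f,k,q,z}
  f — {e,k,q}
  k — {e,f}
  q — {e,f}
  z — {e}

Chromatic number:
  lower bound: {e,f,k} mutually conflict ⇒ χ ≥ 3
  3-colouring: r0={e}  r1={f,z}  r2={k,q}
  χ = 3

Answer: 3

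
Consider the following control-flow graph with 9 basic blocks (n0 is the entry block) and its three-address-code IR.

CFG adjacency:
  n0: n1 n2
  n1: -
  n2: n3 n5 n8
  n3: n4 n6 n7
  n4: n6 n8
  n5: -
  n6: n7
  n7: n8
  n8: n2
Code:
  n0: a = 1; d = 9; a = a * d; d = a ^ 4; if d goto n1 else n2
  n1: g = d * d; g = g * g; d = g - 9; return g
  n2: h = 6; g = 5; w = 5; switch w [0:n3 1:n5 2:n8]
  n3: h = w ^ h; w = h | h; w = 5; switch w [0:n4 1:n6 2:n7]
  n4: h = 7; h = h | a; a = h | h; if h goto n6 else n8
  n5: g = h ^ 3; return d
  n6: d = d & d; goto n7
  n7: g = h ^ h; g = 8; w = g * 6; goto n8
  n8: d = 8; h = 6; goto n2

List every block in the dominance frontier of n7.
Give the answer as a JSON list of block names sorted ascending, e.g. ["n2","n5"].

Answer: ["n8"]

Working:
idom tree: n1←n0 n2←n0 n3←n2 n4←n3 n5←n2 n6←n3 n7←n3 n8←n2
Join-block Dom:
  n2: preds {n0,n8}: {n0} ∩ {n0,n2,n8} = {n0}; idom=n0
  n6: preds {n3,n4}: {n0,n2,n3} ∩ {n0,n2,n3,n4} = {n0,n2,n3}; idom=n3
  n7: preds {n3,n6}: {n0,n2,n3} ∩ {n0,n2,n3,n6} = {n0,n2,n3}; idom=n3
  n8: preds {n2,n4,n7}: {n0,n2} ∩ {n0,n2,n3,n4} ∩ {n0,n2,n3,n7} = {n0,n2}; idom=n2

Frontier:
  n2←n0: walk · to n0
  n2←n8: walk n8→n2 to n0
  n6←n3: walk · to n3
  n6←n4: walk n4 to n3
  n7←n3: walk · to n3
  n7←n6: walk n6 to n3
  n8←n2: walk · to n2
  n8←n4: walk n4→n3 to n2
  n8←n7: walk n7→n3 to n2
  DF(n0)=∅
  DF(n1)=∅
  DF(n2)={n2}
  DF(n3)={n8}
  DF(n4)={n6,n8}
  DF(n5)=∅
  DF(n6)={n7}
  DF(n7)={n8}
  DF(n8)={n2}

DF(n7) = ["n8"]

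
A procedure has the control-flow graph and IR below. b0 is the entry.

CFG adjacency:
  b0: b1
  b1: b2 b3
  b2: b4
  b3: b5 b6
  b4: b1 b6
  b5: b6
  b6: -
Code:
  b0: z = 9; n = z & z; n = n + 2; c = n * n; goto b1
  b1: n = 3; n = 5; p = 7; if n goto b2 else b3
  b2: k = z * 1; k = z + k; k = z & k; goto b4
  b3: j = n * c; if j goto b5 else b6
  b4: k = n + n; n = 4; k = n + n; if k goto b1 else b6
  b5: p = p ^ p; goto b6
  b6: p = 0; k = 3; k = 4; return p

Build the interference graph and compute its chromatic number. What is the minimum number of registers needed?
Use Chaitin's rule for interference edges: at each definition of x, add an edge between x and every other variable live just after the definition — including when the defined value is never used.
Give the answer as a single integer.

Answer: 5

Analysis:
Per-block:
  b0: def={c,n,z} ue=∅
  b1: def={n,p} ue=∅
  b2: def={k} ue={z}
  b3: def={j} ue={c,n}
  b4: def={k,n} ue={n}
  b5: def={p} ue={p}
  b6: def={k,p} ue=∅

Live sets:
  live b0: ∅→{c,z}
  live b1: {c,z}→{c,n,p,z}
  live b2: {c,n,z}→{c,n,z}
  live b3: {c,n,p}→{p}
  live b4: {c,n,z}→{c,z}
  live b5: {p}→∅
  live b6: ∅→∅

Interference:
  c↔{k,n,p,z}
  j↔{p}
  k↔{c,n,p,z}
  n↔{c,k,p,z}
  p↔{c,j,k,n,z}
  z↔{c,k,n,p}

Colouring:
  lower bound: {c,k,n,p,z} mutually conflict ⇒ χ ≥ 5
  5-colouring: R0={p}  R1={c,j}  R2={k}  R3={n}  R4={z}
  χ = 5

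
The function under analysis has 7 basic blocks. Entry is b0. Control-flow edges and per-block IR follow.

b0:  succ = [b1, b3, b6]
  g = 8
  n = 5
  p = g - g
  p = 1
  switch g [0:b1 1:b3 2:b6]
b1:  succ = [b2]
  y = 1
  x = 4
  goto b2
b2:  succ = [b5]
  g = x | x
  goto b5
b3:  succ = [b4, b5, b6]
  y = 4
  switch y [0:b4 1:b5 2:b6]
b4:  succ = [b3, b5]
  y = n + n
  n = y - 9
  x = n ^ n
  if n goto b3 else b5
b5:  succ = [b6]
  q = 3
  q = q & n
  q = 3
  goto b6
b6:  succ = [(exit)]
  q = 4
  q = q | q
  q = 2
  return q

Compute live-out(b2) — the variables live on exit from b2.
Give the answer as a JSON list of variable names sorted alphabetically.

Answer: ["n"]

Working:
Per-block:
  b0: def={g,n,p} ue=∅
  b1: def={x,y} ue=∅
  b2: def={g} ue={x}
  b3: def={y} ue=∅
  b4: def={n,x,y} ue={n}
  b5: def={q} ue={n}
  b6: def={q} ue=∅

Liveness:
  b0: in=∅ out={n}
  b1: in={n} out={n,x}
  b2: in={n,x} out={n}
  b3: in={n} out={n}
  b4: in={n} out={n}
  b5: in={n} out=∅
  b6: in=∅ out=∅

live-out(b2) = ["n"]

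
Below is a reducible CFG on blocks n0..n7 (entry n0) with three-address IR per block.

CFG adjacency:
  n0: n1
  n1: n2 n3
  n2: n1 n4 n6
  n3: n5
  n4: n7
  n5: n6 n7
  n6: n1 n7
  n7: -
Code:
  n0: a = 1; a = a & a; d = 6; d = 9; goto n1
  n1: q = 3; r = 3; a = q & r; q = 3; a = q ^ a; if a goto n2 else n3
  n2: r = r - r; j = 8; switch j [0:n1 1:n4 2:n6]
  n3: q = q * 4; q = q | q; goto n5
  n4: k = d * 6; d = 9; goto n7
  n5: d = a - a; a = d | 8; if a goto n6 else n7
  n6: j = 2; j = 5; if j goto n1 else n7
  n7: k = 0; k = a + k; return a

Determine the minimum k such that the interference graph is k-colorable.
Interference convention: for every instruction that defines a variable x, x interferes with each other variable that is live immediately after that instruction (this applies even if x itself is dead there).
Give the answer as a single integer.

Answer: 4

Working:
Block summaries:
  n0 def {a,d} use ∅
  n1 def {a,q,r} use ∅
  n2 def {j,r} use {r}
  n3 def {q} use {q}
  n4 def {d,k} use {d}
  n5 def {a,d} use {a}
  n6 def {j} use ∅
  n7 def {k} use {a}

Liveness:
  n0: in=∅ out={d}
  n1: in={d} out={a,d,q,r}
  n2: in={a,d,r} out={a,d}
  n3: in={a,q} out={a}
  n4: in={a,d} out={a}
  n5: in={a} out={a,d}
  n6: in={a,d} out={a,d}
  n7: in={a} out=∅

Interference:
  a: {d,j,k,q,r}
  d: {a,j,q,r}
  j: {a,d}
  k: {a}
  q: {a,d,r}
  r: {a,d,q}

Chromatic number:
  clique {a,d,q,r} ⇒ need ≥ 4
  4-colouring: c0={a}  c1={d,k}  c2={j,q}  c3={r}
  χ = 4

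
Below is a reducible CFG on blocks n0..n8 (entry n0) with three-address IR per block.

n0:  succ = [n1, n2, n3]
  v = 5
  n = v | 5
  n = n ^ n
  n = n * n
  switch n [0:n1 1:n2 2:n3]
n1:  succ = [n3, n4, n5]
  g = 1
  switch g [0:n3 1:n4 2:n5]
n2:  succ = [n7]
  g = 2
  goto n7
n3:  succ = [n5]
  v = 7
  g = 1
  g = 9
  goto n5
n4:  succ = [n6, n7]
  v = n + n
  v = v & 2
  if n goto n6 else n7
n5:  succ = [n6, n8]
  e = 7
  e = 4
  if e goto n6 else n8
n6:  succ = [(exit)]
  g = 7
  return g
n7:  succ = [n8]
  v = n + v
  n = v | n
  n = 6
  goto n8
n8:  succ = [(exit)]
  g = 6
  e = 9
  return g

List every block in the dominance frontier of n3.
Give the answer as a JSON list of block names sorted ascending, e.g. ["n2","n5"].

Answer: ["n5"]

Analysis:
idom tree: n1←n0 n2←n0 n3←n0 n4←n1 n5←n0 n6←n0 n7←n0 n8←n0
Dom at joins:
  n3: preds {n0,n1}: {n0} ∩ {n0,n1} = {n0}; idom=n0
  n5: preds {n1,n3}: {n0,n1} ∩ {n0,n3} = {n0}; idom=n0
  n6: preds {n4,n5}: {n0,n1,n4} ∩ {n0,n5} = {n0}; idom=n0
  n7: preds {n2,n4}: {n0,n2} ∩ {n0,n1,n4} = {n0}; idom=n0
  n8: preds {n5,n7}: {n0,n5} ∩ {n0,n7} = {n0}; idom=n0

DF derivation:
  join n3 pred n0: · stop@n0
  join n3 pred n1: n1 stop@n0
  join n5 pred n1: n1 stop@n0
  join n5 pred n3: n3 stop@n0
  join n6 pred n4: n4→n1 stop@n0
  join n6 pred n5: n5 stop@n0
  join n7 pred n2: n2 stop@n0
  join n7 pred n4: n4→n1 stop@n0
  join n8 pred n5: n5 stop@n0
  join n8 pred n7: n7 stop@n0
  DF(n0)=∅
  DF(n1)={n3,n5,n6,n7}
  DF(n2)={n7}
  DF(n3)={n5}
  DF(n4)={n6,n7}
  DF(n5)={n6,n8}
  DF(n6)=∅
  DF(n7)={n8}
  DF(n8)=∅

DF(n3) = ["n5"]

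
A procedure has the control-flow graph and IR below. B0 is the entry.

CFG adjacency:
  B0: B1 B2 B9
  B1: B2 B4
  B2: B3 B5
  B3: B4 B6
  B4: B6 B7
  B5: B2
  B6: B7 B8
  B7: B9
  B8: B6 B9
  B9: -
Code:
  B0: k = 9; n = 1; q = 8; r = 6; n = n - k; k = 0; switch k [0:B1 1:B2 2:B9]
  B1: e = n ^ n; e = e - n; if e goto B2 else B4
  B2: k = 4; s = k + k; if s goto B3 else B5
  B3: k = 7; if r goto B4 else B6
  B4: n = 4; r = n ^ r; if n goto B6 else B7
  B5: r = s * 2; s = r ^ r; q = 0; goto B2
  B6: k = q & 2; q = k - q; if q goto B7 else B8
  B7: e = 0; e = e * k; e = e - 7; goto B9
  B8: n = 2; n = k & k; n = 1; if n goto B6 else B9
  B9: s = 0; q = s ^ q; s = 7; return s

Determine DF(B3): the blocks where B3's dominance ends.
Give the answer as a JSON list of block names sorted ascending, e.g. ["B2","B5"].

idom tree: B1←B0 B2←B0 B3←B2 B4←B0 B5←B2 B6←B0 B7←B0 B8←B6 B9←B0
Join-block Dom:
  B2: preds {B0,B1,B5}: {B0} ∩ {B0,B1} ∩ {B0,B2,B5} = {B0}; idom=B0
  B4: preds {B1,B3}: {B0,B1} ∩ {B0,B2,B3} = {B0}; idom=B0
  B6: preds {B3,B4,B8}: {B0,B2,B3} ∩ {B0,B4} ∩ {B0,B6,B8} = {B0}; idom=B0
  B7: preds {B4,B6}: {B0,B4} ∩ {B0,B6} = {B0}; idom=B0
  B9: preds {B0,B7,B8}: {B0} ∩ {B0,B7} ∩ {B0,B6,B8} = {B0}; idom=B0

Frontier:
  join B2 pred B0: · stop@B0
  join B2 pred B1: B1 stop@B0
  join B2 pred B5: B5→B2 stop@B0
  join B4 pred B1: B1 stop@B0
  join B4 pred B3: B3→B2 stop@B0
  join B6 pred B3: B3→B2 stop@B0
  join B6 pred B4: B4 stop@B0
  join B6 pred B8: B8→B6 stop@B0
  join B7 pred B4: B4 stop@B0
  join B7 pred B6: B6 stop@B0
  join B9 pred B0: · stop@B0
  join B9 pred B7: B7 stop@B0
  join B9 pred B8: B8→B6 stop@B0
  B0 → ∅
  B1 → {B2,B4}
  B2 → {B2,B4,B6}
  B3 → {B4,B6}
  B4 → {B6,B7}
  B5 → {B2}
  B6 → {B6,B7,B9}
  B7 → {B9}
  B8 → {B6,B9}
  B9 → ∅

DF(B3) = ["B4", "B6"]

Answer: ["B4", "B6"]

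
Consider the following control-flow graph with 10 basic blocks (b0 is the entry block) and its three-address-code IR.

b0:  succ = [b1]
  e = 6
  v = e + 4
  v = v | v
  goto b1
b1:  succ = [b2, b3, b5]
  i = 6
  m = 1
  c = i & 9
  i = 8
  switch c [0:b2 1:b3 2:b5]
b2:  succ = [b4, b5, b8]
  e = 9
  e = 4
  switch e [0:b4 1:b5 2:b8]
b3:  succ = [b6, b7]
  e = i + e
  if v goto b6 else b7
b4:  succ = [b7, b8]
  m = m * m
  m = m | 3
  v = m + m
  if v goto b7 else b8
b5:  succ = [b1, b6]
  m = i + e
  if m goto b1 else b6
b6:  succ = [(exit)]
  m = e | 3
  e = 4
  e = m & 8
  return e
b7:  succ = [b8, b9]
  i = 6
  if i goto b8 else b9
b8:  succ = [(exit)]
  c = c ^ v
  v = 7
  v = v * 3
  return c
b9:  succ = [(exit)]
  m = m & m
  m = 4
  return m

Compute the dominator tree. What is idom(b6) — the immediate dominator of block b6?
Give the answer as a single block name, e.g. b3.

idom tree: b1←b0 b2←b1 b3←b1 b4←b2 b5←b1 b6←b1 b7←b1 b8←b1 b9←b7
Join-block Dom:
  b1: preds {b0,b5}: {b0} ∩ {b0,b1,b5} = {b0}; idom=b0
  b5: preds {b1,b2}: {b0,b1} ∩ {b0,b1,b2} = {b0,b1}; idom=b1
  b6: preds {b3,b5}: {b0,b1,b3} ∩ {b0,b1,b5} = {b0,b1}; idom=b1
  b7: preds {b3,b4}: {b0,b1,b3} ∩ {b0,b1,b2,b4} = {b0,b1}; idom=b1
  b8: preds {b2,b4,b7}: {b0,b1,b2} ∩ {b0,b1,b2,b4} ∩ {b0,b1,b7} = {b0,b1}; idom=b1

idom(b6) = b1

Answer: b1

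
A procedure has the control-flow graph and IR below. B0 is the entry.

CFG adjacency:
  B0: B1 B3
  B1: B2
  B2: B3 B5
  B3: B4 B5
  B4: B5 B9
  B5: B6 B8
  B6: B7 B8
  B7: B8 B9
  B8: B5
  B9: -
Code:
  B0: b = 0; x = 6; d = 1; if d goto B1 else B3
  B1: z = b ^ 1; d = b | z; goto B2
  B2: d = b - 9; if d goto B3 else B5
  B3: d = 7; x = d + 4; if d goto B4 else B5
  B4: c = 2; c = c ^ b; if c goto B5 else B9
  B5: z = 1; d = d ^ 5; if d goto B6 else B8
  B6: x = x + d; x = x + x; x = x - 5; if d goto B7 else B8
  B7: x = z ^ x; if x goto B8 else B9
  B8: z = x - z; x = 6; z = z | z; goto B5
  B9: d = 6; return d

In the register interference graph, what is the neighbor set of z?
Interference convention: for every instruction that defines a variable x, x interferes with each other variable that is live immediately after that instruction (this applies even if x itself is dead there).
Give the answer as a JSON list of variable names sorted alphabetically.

Answer: ["b", "d", "x"]

Working:
Per-block:
  B0 def {b,d,x} use ∅
  B1 def {d,z} use {b}
  B2 def {d} use {b}
  B3 def {d,x} use ∅
  B4 def {c} use {b}
  B5 def {d,z} use {d}
  B6 def {x} use {d,x}
  B7 def {x} use {x,z}
  B8 def {x,z} use {x,z}
  B9 def {d} use ∅

Backward fixpoint:
  B0 li=∅ lo={b,x}
  B1 li={b,x} lo={b,x}
  B2 li={b,x} lo={b,d,x}
  B3 li={b} lo={b,d,x}
  B4 li={b,d,x} lo={d,x}
  B5 li={d,x} lo={d,x,z}
  B6 li={d,x,z} lo={d,x,z}
  B7 li={d,x,z} lo={d,x,z}
  B8 li={d,x,z} lo={d,x}
  B9 li=∅ lo=∅

Interfere edges:
  b — {c,d,x,z}
  c — {b,d,x}
  d — {b,c,x,z}
  x — {b,c,d,z}
  z — {b,d,x}

N(z) = ["b", "d", "x"]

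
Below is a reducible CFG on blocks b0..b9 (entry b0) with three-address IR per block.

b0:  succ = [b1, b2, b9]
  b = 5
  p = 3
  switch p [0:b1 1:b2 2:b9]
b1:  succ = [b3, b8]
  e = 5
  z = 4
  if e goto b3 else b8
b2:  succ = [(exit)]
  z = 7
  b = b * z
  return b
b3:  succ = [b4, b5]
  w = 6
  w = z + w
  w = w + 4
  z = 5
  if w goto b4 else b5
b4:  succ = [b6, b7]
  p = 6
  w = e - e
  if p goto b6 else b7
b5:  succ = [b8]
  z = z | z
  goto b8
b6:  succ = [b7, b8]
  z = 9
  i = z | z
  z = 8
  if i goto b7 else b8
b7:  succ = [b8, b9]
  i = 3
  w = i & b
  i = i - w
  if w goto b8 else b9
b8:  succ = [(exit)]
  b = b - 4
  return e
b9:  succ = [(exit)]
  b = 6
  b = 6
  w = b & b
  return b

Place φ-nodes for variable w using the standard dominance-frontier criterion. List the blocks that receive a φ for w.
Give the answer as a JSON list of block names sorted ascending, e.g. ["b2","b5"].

idom tree: b1←b0 b2←b0 b3←b1 b4←b3 b5←b3 b6←b4 b7←b4 b8←b1 b9←b0
Dom at joins:
  b7: preds {b4,b6}: {b0,b1,b3,b4} ∩ {b0,b1,b3,b4,b6} = {b0,b1,b3,b4}; idom=b4
  b8: preds {b1,b5,b6,b7}: {b0,b1} ∩ {b0,b1,b3,b5} ∩ {b0,b1,b3,b4,b6} ∩ {b0,b1,b3,b4,b7} = {b0,b1}; idom=b1
  b9: preds {b0,b7}: {b0} ∩ {b0,b1,b3,b4,b7} = {b0}; idom=b0

Frontier:
  join b7 pred b4: · stop@b4
  join b7 pred b6: b6 stop@b4
  join b8 pred b1: · stop@b1
  join b8 pred b5: b5→b3 stop@b1
  join b8 pred b6: b6→b4→b3 stop@b1
  join b8 pred b7: b7→b4→b3 stop@b1
  join b9 pred b0: · stop@b0
  join b9 pred b7: b7→b4→b3→b1 stop@b0
  b0 → ∅
  b1 → {b9}
  b2 → ∅
  b3 → {b8,b9}
  b4 → {b8,b9}
  b5 → {b8}
  b6 → {b7,b8}
  b7 → {b8,b9}
  b8 → ∅
  b9 → ∅

φ for w: defs {b3,b4,b7,b9}
  DF⁺ = {b8,b9}

Answer: ["b8", "b9"]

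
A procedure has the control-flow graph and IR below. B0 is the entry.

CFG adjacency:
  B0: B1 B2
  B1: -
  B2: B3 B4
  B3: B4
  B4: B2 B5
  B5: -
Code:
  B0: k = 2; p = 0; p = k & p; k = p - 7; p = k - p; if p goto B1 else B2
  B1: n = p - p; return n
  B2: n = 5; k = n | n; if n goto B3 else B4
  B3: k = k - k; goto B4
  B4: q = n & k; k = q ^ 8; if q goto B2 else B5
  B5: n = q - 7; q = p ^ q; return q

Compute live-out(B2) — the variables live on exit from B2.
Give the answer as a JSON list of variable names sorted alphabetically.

Answer: ["k", "n", "p"]

Analysis:
Per-block:
  B0: def={k,p} ue=∅
  B1: def={n} ue={p}
  B2: def={k,n} ue=∅
  B3: def={k} ue={k}
  B4: def={k,q} ue={k,n}
  B5: def={n,q} ue={p,q}

Liveness:
  B0 li=∅ lo={p}
  B1 li={p} lo=∅
  B2 li={p} lo={k,n,p}
  B3 li={k,n,p} lo={k,n,p}
  B4 li={k,n,p} lo={p,q}
  B5 li={p,q} lo=∅

live-out(B2) = ["k", "n", "p"]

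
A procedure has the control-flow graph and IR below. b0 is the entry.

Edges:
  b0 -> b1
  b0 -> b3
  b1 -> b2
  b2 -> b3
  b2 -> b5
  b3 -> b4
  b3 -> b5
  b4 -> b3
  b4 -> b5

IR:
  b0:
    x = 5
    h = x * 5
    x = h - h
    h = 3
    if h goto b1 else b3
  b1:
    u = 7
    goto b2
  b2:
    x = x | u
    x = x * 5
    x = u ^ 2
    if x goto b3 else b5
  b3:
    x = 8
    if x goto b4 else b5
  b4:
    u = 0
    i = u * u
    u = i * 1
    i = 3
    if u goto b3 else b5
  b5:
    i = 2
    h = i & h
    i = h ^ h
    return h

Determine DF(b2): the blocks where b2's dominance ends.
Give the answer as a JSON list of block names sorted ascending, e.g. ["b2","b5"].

Answer: ["b3", "b5"]

Derivation:
idom tree: b1←b0 b2←b1 b3←b0 b4←b3 b5←b0
Dom at joins:
  b3: preds {b0,b2,b4}: {b0} ∩ {b0,b1,b2} ∩ {b0,b3,b4} = {b0}; idom=b0
  b5: preds {b2,b3,b4}: {b0,b1,b2} ∩ {b0,b3} ∩ {b0,b3,b4} = {b0}; idom=b0

DF walk-up:
  b3←b0: walk · to b0
  b3←b2: walk b2→b1 to b0
  b3←b4: walk b4→b3 to b0
  b5←b2: walk b2→b1 to b0
  b5←b3: walk b3 to b0
  b5←b4: walk b4→b3 to b0
  b0 → ∅
  b1 → {b3,b5}
  b2 → {b3,b5}
  b3 → {b3,b5}
  b4 → {b3,b5}
  b5 → ∅

DF(b2) = ["b3", "b5"]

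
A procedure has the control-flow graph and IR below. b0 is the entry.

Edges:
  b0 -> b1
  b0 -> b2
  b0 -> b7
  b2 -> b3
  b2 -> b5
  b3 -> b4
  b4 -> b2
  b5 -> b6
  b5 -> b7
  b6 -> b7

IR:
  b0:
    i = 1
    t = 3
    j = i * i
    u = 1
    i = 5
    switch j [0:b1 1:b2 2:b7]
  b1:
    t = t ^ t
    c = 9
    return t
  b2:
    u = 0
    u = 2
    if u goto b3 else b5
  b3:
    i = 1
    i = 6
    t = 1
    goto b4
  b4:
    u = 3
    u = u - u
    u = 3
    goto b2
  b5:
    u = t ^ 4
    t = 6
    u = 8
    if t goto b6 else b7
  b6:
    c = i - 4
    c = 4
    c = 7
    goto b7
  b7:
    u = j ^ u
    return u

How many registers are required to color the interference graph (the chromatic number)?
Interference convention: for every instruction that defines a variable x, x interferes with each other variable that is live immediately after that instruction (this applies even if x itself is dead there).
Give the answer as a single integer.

Answer: 4

Derivation:
Per-block:
  b0: def={i,j,t,u} ue=∅
  b1: def={c,t} ue={t}
  b2: def={u} ue=∅
  b3: def={i,t} ue=∅
  b4: def={u} ue=∅
  b5: def={t,u} ue={t}
  b6: def={c} ue={i}
  b7: def={u} ue={j,u}

Live sets:
  b0: in=∅ out={i,j,t,u}
  b1: in={t} out=∅
  b2: in={i,j,t} out={i,j,t}
  b3: in={j} out={i,j,t}
  b4: in={i,j,t} out={i,j,t}
  b5: in={i,j,t} out={i,j,u}
  b6: in={i,j,u} out={j,u}
  b7: in={j,u} out=∅

Conflict graph:
  c — {j,t,u}
  i — {j,t,u}
  j — {c,i,t,u}
  t — {c,i,j,u}
  u — {c,i,j,t}

Chromatic number:
  clique {c,j,t,u} ⇒ need ≥ 4
  4-colouring: R0={j}  R1={t}  R2={u}  R3={c,i}
  χ = 4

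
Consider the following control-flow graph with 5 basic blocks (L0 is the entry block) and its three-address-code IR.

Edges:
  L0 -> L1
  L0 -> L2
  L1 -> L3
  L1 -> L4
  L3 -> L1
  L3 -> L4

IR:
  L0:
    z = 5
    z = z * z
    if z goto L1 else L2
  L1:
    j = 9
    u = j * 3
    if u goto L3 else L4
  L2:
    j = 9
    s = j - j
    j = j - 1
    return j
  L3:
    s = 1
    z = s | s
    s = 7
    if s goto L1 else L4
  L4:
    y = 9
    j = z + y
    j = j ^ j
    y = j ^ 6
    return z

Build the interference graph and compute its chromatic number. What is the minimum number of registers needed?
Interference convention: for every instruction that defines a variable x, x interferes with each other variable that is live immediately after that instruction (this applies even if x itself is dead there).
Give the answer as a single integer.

Block summaries:
  L0 def {z} use ∅
  L1 def {j,u} use ∅
  L2 def {j,s} use ∅
  L3 def {s,z} use ∅
  L4 def {j,y} use {z}

Backward fixpoint:
  live L0: ∅→{z}
  live L1: {z}→{z}
  live L2: ∅→∅
  live L3: ∅→{z}
  live L4: {z}→∅

Interference:
  j: {s,z}
  s: {j,z}
  u: {z}
  y: {z}
  z: {j,s,u,y}

Chromatic number:
  clique {j,s,z} ⇒ need ≥ 3
  assign j→R1 s→R2 u→R1 y→R1 z→R0 — no edge inside a register ⇒ χ ≤ 3
  χ = 3

Answer: 3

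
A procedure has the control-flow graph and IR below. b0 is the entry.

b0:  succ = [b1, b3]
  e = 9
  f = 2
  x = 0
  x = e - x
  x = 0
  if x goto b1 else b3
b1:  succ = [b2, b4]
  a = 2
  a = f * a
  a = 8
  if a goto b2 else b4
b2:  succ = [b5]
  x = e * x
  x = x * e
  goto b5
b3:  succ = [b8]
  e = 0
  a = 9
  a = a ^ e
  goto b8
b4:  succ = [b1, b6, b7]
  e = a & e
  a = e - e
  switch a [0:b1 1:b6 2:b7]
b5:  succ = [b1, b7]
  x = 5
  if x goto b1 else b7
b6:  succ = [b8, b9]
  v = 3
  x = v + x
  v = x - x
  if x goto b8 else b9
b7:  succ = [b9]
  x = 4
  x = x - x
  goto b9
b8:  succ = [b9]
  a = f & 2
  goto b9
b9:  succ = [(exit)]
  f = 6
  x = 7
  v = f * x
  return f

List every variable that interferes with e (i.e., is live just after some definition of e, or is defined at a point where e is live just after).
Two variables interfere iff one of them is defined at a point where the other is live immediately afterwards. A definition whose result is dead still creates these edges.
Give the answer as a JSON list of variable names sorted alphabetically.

Block summaries:
  b0: def={e,f,x} ue=∅
  b1: def={a} ue={f}
  b2: def={x} ue={e,x}
  b3: def={a,e} ue=∅
  b4: def={a,e} ue={a,e}
  b5: def={x} ue=∅
  b6: def={v,x} ue={x}
  b7: def={x} ue=∅
  b8: def={a} ue={f}
  b9: def={f,v,x} ue=∅

Backward fixpoint:
  live b0: ∅→{e,f,x}
  live b1: {e,f,x}→{a,e,f,x}
  live b2: {e,f,x}→{e,f}
  live b3: {f}→{f}
  live b4: {a,e,f,x}→{e,f,x}
  live b5: {e,f}→{e,f,x}
  live b6: {f,x}→{f}
  live b7: ∅→∅
  live b8: {f}→∅
  live b9: ∅→∅

Interfere edges:
  a↔{e,f,x}
  e↔{a,f,x}
  f↔{a,e,v,x}
  v↔{f,x}
  x↔{a,e,f,v}

N(e) = ["a", "f", "x"]

Answer: ["a", "f", "x"]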